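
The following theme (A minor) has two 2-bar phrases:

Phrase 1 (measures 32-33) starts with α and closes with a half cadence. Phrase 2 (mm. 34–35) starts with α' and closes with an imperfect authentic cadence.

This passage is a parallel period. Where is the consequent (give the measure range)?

measures 34–35

The antecedent is the phrase ending with the weaker cadence (half cadence, phrase 1) and the consequent the one ending more conclusively (imperfect authentic cadence, phrase 2); the consequent is mm. 34-35.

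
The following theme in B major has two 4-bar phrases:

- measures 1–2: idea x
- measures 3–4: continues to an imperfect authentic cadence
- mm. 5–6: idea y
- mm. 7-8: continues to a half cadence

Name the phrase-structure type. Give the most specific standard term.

The second phrase closes with a half cadence, which is not stronger than the first phrase's imperfect authentic cadence; without a weak→strong cadential pair there is no antecedent–consequent relationship, so this is a phrase group rather than a period.

phrase group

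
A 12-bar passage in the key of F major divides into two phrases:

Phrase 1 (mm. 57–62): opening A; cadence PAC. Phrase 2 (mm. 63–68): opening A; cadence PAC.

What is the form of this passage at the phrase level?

Both phrases have the same opening (A) and the same cadence (perfect authentic cadence): the second is a restatement, not a consequent, so this is a repeated phrase rather than a period.

repeated phrase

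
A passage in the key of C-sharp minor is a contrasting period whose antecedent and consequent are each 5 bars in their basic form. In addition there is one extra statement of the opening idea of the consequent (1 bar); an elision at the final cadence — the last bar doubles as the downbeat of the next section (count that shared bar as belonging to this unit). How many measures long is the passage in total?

Basic contrasting period: 5 + 5 = 10 bars.
10 (basic form) + 1 (extra statement) = 11.
The elision shares a bar with the next section but does not change this unit's count.

11 measures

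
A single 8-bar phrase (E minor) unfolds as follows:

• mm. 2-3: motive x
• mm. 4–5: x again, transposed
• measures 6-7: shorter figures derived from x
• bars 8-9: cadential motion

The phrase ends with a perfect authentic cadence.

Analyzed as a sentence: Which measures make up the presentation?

measures 2–5

The presentation of a sentence is the basic idea (mm. 2–3) plus its repetition (mm. 4–5); the presentation is therefore measures 2–5.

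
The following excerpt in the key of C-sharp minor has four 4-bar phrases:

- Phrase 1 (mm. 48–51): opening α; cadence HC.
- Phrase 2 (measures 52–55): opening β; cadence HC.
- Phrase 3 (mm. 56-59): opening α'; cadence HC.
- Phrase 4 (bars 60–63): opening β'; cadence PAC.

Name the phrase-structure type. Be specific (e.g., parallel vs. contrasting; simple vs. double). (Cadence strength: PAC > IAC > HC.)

Four phrases in two halves: the first half (mm. 48–55) ends with a half cadence, the second (bars 56–63) with a perfect authentic cadence — a large antecedent–consequent pair, i.e. a double period.
Phrase 3 begins with the same material as phrase 1, making it parallel.

parallel double period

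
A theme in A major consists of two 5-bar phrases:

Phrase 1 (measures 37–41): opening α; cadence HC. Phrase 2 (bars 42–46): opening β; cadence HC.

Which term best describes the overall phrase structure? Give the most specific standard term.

phrase group

The second phrase closes with a half cadence, which is not stronger than the first phrase's half cadence; without a weak→strong cadential pair there is no antecedent–consequent relationship, so this is a phrase group rather than a period.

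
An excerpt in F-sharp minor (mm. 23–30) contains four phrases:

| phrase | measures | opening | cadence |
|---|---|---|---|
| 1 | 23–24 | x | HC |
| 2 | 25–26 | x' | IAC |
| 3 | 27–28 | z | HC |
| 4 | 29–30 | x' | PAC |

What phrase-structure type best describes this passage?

Four phrases in two halves: the first half (measures 23-26) ends with an imperfect authentic cadence, the second (bars 27–30) with a perfect authentic cadence — a large antecedent–consequent pair, i.e. a double period.
Phrase 3 begins with different material from phrase 1, making it contrasting.

contrasting double period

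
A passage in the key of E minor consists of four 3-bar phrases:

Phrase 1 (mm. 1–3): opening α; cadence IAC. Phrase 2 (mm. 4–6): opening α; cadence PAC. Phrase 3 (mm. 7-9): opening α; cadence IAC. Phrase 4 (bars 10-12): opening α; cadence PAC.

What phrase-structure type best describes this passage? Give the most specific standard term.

repeated period

The cadence pattern IAC–PAC–IAC–PAC is weak–strong twice, and phrases 3–4 restate phrases 1–2: a period heard twice, not a double period (which would end weakly at phrase 2).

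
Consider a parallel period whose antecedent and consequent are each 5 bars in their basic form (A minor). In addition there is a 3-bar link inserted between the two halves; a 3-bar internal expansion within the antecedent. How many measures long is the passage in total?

Basic parallel period: 5 + 5 = 10 bars.
10 (basic form) + 3 (link) + 3 (internal expansion) = 16.

16 measures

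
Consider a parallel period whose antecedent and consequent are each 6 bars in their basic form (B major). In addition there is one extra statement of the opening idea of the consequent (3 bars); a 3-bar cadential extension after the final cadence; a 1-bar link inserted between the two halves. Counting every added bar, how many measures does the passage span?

Basic parallel period: 6 + 6 = 12 bars.
12 (basic form) + 3 (extra statement) + 3 (cadential extension) + 1 (link) = 19.

19 measures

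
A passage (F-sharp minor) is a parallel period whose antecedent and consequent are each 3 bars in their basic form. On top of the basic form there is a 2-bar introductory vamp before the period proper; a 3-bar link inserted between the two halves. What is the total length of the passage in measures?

11 measures

Basic parallel period: 3 + 3 = 6 bars.
6 (basic form) + 2 (introduction) + 3 (link) = 11.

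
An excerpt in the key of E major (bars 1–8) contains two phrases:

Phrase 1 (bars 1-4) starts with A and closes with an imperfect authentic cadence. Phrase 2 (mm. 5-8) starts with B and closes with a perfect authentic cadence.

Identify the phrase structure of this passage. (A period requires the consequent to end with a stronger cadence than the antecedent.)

contrasting period

Phrase 1 ends with an imperfect authentic cadence (weaker) and phrase 2 with a perfect authentic cadence (stronger): antecedent + consequent = a period.
The two phrases open with different material (A / B), so the period is contrasting.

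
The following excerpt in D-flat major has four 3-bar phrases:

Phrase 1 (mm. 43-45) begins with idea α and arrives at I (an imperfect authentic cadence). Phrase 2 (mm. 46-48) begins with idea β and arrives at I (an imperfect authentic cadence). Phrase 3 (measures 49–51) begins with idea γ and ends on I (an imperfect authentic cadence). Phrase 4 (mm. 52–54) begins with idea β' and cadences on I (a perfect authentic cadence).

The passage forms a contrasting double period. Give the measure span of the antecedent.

In a double period the first pair of phrases (ending imperfect authentic cadence) is the large antecedent and the second pair (ending perfect authentic cadence) is the large consequent; the antecedent is measures 43–48.

measures 43–48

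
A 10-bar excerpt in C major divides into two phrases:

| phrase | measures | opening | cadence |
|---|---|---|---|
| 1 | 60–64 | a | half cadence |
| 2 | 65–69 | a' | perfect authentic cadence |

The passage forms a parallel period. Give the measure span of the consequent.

measures 65–69

The phrase ending with the weaker cadence (half cadence) is the antecedent; the one ending more conclusively (perfect authentic cadence) is the consequent. The consequent is measures 65–69.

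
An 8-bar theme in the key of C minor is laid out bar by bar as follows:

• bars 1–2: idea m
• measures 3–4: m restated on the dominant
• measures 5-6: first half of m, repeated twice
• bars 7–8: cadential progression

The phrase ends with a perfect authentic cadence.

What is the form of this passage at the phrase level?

Basic idea (measures 1–2) + its repetition (mm. 3–4) form the presentation; fragmentation and cadence (bars 5–8) form the continuation — the 8-bar whole is a sentence.

sentence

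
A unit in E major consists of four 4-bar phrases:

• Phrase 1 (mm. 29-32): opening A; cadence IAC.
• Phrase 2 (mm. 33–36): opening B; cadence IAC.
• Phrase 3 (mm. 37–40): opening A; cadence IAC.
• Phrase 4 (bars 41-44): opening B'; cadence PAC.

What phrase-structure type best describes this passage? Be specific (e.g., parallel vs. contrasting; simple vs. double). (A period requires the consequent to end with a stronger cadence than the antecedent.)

parallel double period

Four phrases in two halves: the first half (bars 29-36) ends with an imperfect authentic cadence, the second (mm. 37–44) with a perfect authentic cadence — a large antecedent–consequent pair, i.e. a double period.
Phrase 3 begins with the same material as phrase 1, making it parallel.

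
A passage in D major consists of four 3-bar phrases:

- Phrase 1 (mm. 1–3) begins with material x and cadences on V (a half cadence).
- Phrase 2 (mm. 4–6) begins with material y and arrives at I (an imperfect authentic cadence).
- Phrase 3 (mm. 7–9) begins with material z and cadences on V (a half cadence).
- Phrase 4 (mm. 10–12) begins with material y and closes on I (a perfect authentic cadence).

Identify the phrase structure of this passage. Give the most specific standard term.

contrasting double period

Four phrases in two halves: the first half (bars 1–6) ends with an imperfect authentic cadence, the second (mm. 7–12) with a perfect authentic cadence — a large antecedent–consequent pair, i.e. a double period.
Phrase 3 begins with different material from phrase 1, making it contrasting.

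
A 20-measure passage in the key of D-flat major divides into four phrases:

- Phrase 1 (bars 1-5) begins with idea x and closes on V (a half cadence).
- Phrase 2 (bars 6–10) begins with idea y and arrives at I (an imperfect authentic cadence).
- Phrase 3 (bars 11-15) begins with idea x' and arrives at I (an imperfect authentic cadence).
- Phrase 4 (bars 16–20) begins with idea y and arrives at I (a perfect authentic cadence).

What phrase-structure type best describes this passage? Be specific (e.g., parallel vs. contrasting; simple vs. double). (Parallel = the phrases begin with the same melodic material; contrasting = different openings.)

parallel double period

Four phrases in two halves: the first half (measures 1–10) ends with an imperfect authentic cadence, the second (mm. 11–20) with a perfect authentic cadence — a large antecedent–consequent pair, i.e. a double period.
Phrase 3 begins with the same material as phrase 1, making it parallel.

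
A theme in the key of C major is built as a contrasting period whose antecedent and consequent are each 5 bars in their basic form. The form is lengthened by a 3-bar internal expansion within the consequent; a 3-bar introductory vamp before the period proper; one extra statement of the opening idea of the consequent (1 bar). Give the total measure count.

Basic contrasting period: 5 + 5 = 10 bars.
10 (basic form) + 3 (internal expansion) + 3 (introduction) + 1 (extra statement) = 17.

17 measures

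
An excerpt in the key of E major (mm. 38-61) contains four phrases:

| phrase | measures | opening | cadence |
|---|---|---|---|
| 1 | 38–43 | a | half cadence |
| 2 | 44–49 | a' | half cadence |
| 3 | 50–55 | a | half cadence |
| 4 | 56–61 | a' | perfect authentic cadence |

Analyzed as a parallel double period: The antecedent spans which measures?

In a double period the four phrases pair into a large antecedent (phrases 1–2, ending half cadence) and a large consequent (phrases 3–4, ending perfect authentic cadence). The antecedent spans measures 38–49.

measures 38–49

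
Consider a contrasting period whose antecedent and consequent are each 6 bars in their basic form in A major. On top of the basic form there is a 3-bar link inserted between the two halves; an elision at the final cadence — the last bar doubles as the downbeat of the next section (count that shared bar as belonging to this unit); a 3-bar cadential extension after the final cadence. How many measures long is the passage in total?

Basic contrasting period: 6 + 6 = 12 bars.
12 (basic form) + 3 (link) + 3 (cadential extension) = 18.
The elision shares a bar with the next section but does not change this unit's count.

18 measures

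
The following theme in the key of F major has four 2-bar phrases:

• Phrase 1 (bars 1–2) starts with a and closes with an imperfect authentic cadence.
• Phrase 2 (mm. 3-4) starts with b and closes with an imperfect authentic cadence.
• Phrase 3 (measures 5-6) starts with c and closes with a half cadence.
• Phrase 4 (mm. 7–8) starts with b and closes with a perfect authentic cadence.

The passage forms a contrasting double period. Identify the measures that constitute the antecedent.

In a double period the four phrases pair into a large antecedent (phrases 1–2, ending imperfect authentic cadence) and a large consequent (phrases 3–4, ending perfect authentic cadence). The antecedent spans mm. 1–4.

measures 1–4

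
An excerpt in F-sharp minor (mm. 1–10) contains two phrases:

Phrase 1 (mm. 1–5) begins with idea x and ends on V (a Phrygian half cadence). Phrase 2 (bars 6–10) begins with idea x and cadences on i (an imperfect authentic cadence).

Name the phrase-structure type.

parallel period

Phrase 1 ends with a Phrygian half cadence (weaker) and phrase 2 with an imperfect authentic cadence (stronger): antecedent + consequent = a period.
The two phrases open with the same material (x / x), so the period is parallel.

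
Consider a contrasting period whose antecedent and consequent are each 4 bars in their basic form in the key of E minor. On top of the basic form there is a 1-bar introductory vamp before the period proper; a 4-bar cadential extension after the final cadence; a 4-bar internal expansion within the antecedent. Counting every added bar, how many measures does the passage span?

Basic contrasting period: 4 + 4 = 8 bars.
8 (basic form) + 1 (introduction) + 4 (cadential extension) + 4 (internal expansion) = 17.

17 measures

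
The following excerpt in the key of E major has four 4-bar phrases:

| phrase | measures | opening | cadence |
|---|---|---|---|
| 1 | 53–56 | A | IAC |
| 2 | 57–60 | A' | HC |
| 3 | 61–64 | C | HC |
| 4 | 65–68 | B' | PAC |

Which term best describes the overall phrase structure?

contrasting double period

Four phrases in two halves: the first half (mm. 53–60) ends with a half cadence, the second (mm. 61–68) with a perfect authentic cadence — a large antecedent–consequent pair, i.e. a double period.
Phrase 3 begins with different material from phrase 1, making it contrasting.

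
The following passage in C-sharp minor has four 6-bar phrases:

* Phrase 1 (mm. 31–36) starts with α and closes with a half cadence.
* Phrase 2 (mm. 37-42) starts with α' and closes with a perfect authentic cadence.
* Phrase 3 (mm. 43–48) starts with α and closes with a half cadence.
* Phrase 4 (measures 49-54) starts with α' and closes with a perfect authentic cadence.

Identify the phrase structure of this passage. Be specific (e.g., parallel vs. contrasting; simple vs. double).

repeated period

The cadence pattern HC–PAC–HC–PAC is weak–strong twice, and phrases 3–4 restate phrases 1–2: a period heard twice, not a double period (which would end weakly at phrase 2).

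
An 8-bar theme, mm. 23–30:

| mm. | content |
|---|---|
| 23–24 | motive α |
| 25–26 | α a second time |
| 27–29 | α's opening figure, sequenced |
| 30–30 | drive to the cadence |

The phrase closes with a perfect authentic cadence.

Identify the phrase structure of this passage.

sentence

Basic idea (mm. 23–24) + its repetition (mm. 25–26) form the presentation; fragmentation and cadence (bars 27–30) form the continuation — the 8-bar whole is a sentence.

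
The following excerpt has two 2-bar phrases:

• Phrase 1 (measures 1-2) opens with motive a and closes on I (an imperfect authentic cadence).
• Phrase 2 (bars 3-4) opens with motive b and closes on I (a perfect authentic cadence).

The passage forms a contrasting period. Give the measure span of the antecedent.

measures 1–2

The phrase ending with the weaker cadence (imperfect authentic cadence) is the antecedent; the one ending more conclusively (perfect authentic cadence) is the consequent. The antecedent is measures 1–2.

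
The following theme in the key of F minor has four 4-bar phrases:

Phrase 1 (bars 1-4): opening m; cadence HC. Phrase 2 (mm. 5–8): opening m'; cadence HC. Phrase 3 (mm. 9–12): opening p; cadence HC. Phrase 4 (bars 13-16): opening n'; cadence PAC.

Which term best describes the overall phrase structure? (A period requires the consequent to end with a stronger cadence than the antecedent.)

contrasting double period

Four phrases in two halves: the first half (mm. 1-8) ends with a half cadence, the second (bars 9–16) with a perfect authentic cadence — a large antecedent–consequent pair, i.e. a double period.
Phrase 3 begins with different material from phrase 1, making it contrasting.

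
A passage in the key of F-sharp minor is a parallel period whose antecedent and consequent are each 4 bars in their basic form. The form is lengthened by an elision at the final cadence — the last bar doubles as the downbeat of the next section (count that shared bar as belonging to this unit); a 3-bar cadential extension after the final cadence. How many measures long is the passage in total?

11 measures

Basic parallel period: 4 + 4 = 8 bars.
8 (basic form) + 3 (cadential extension) = 11.
The elision shares a bar with the next section but does not change this unit's count.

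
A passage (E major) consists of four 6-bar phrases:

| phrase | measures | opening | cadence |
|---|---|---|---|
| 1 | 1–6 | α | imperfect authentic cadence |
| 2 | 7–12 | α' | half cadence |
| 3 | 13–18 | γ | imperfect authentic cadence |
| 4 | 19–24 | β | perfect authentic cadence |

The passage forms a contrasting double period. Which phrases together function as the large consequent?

In a double period the first pair of phrases (ending half cadence) is the large antecedent and the second pair (ending perfect authentic cadence) is the large consequent; the consequent is phrases 3 and 4.

phrases 3 and 4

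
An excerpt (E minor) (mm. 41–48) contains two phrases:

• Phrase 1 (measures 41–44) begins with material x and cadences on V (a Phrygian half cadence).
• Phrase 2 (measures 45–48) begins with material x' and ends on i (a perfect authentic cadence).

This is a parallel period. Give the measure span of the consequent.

The phrase ending with the weaker cadence (Phrygian half cadence) is the antecedent; the one ending more conclusively (perfect authentic cadence) is the consequent. The consequent is measures 45–48.

measures 45–48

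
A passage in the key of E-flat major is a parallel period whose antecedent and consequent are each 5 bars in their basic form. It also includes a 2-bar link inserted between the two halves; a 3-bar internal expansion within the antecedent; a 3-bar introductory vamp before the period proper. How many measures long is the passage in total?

18 measures

Basic parallel period: 5 + 5 = 10 bars.
10 (basic form) + 2 (link) + 3 (internal expansion) + 3 (introduction) = 18.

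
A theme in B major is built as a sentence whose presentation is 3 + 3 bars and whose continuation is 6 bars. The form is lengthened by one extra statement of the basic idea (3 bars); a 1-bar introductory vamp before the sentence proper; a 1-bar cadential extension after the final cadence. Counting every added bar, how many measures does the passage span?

Basic sentence: 3 + 3 + 6 = 12 bars.
12 (basic form) + 3 (extra statement) + 1 (introduction) + 1 (cadential extension) = 17.

17 measures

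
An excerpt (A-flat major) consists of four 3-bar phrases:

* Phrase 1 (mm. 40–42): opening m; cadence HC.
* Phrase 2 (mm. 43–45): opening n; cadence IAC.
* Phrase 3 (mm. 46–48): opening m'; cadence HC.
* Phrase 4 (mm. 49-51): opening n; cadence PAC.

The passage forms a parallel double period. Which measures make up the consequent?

measures 46–51

In a double period the first pair of phrases (ending imperfect authentic cadence) is the large antecedent and the second pair (ending perfect authentic cadence) is the large consequent; the consequent is measures 46–51.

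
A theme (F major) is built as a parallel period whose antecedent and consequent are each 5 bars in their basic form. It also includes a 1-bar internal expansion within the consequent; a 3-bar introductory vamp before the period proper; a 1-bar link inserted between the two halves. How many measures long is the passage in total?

15 measures

Basic parallel period: 5 + 5 = 10 bars.
10 (basic form) + 1 (internal expansion) + 3 (introduction) + 1 (link) = 15.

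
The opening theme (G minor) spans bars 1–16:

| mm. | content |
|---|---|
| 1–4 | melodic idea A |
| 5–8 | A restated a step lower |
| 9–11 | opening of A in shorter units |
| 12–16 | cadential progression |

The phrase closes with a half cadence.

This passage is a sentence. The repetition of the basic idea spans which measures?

The presentation of a sentence is the basic idea (mm. 1–4) plus its repetition (mm. 5–8); the repetition of the basic idea is therefore mm. 5–8.

measures 5–8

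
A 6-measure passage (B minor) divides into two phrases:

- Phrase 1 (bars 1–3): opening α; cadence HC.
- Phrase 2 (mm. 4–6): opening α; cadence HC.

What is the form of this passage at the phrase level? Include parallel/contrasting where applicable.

Both phrases have the same opening (α) and the same cadence (half cadence): the second is a restatement, not a consequent, so this is a repeated phrase rather than a period.

repeated phrase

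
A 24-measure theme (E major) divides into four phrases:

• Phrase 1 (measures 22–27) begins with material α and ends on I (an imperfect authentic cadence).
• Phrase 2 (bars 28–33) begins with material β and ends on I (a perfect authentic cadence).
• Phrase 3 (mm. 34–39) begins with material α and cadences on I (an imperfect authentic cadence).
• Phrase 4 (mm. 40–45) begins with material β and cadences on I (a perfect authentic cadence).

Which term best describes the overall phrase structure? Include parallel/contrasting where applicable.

The cadence pattern IAC–PAC–IAC–PAC is weak–strong twice, and phrases 3–4 restate phrases 1–2: a period heard twice, not a double period (which would end weakly at phrase 2).

repeated period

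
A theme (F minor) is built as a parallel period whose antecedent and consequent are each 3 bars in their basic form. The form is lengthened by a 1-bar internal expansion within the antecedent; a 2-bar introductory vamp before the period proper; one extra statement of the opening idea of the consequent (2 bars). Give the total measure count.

Basic parallel period: 3 + 3 = 6 bars.
6 (basic form) + 1 (internal expansion) + 2 (introduction) + 2 (extra statement) = 11.

11 measures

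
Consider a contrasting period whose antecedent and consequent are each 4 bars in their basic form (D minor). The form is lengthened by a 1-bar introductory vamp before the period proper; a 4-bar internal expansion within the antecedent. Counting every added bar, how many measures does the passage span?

13 measures

Basic contrasting period: 4 + 4 = 8 bars.
8 (basic form) + 1 (introduction) + 4 (internal expansion) = 13.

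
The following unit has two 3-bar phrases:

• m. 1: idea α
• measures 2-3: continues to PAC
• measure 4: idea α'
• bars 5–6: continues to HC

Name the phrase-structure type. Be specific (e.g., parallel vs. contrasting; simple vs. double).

phrase group

The second phrase closes with a half cadence, which is not stronger than the first phrase's perfect authentic cadence; without a weak→strong cadential pair there is no antecedent–consequent relationship, so this is a phrase group rather than a period.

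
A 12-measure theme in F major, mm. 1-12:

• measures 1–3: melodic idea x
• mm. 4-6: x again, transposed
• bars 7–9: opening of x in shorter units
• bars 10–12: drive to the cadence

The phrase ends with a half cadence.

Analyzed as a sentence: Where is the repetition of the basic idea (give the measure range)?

measures 4–6

The presentation of a sentence is the basic idea (mm. 1–3) plus its repetition (mm. 4–6); the repetition of the basic idea is therefore measures 4–6.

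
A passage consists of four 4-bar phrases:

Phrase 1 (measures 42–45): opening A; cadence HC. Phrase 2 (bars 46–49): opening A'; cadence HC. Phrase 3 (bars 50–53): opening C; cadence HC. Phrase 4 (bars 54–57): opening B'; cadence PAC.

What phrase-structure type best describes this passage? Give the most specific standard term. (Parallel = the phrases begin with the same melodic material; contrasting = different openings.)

contrasting double period

Four phrases in two halves: the first half (mm. 42-49) ends with a half cadence, the second (mm. 50–57) with a perfect authentic cadence — a large antecedent–consequent pair, i.e. a double period.
Phrase 3 begins with different material from phrase 1, making it contrasting.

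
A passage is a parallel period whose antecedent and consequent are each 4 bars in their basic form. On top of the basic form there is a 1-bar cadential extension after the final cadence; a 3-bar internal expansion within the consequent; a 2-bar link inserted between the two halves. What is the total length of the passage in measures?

Basic parallel period: 4 + 4 = 8 bars.
8 (basic form) + 1 (cadential extension) + 3 (internal expansion) + 2 (link) = 14.

14 measures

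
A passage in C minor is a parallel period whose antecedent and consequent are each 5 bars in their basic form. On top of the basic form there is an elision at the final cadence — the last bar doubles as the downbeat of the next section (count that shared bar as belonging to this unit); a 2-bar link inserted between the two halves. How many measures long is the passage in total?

Basic parallel period: 5 + 5 = 10 bars.
10 (basic form) + 2 (link) = 12.
The elision shares a bar with the next section but does not change this unit's count.

12 measures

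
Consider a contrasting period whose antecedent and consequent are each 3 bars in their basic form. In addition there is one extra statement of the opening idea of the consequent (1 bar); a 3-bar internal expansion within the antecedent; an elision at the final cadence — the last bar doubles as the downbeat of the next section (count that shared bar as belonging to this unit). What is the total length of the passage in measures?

10 measures

Basic contrasting period: 3 + 3 = 6 bars.
6 (basic form) + 1 (extra statement) + 3 (internal expansion) = 10.
The elision shares a bar with the next section but does not change this unit's count.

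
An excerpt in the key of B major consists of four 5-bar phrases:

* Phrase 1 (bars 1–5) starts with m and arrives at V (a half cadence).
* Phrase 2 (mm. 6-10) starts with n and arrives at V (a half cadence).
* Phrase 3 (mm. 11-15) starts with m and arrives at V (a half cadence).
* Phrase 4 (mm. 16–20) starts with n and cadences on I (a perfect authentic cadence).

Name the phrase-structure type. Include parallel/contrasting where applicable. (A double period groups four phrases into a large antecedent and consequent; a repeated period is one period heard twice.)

Four phrases in two halves: the first half (bars 1-10) ends with a half cadence, the second (mm. 11–20) with a perfect authentic cadence — a large antecedent–consequent pair, i.e. a double period.
Phrase 3 begins with the same material as phrase 1, making it parallel.

parallel double period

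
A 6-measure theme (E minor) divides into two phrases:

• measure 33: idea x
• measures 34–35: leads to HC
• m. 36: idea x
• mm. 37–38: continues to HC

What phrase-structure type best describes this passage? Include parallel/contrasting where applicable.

repeated phrase

Both phrases have the same opening (x) and the same cadence (half cadence): the second is a restatement, not a consequent, so this is a repeated phrase rather than a period.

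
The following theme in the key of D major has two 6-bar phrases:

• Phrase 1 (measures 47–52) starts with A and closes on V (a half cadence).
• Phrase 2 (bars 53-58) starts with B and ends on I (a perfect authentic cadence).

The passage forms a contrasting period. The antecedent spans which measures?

measures 47–52

The antecedent is the phrase ending with the weaker cadence (half cadence, phrase 1) and the consequent the one ending more conclusively (perfect authentic cadence, phrase 2); the antecedent is mm. 47–52.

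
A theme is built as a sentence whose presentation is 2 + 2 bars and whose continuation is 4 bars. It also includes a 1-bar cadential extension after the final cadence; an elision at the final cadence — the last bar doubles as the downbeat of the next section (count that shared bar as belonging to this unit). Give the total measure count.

9 measures

Basic sentence: 2 + 2 + 4 = 8 bars.
8 (basic form) + 1 (cadential extension) = 9.
The elision shares a bar with the next section but does not change this unit's count.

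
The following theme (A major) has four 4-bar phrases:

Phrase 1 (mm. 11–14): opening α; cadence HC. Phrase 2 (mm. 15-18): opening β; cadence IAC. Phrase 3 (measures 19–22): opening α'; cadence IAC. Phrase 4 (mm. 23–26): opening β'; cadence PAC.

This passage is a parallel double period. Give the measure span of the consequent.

In a double period the four phrases pair into a large antecedent (phrases 1–2, ending imperfect authentic cadence) and a large consequent (phrases 3–4, ending perfect authentic cadence). The consequent spans measures 19-26.

measures 19–26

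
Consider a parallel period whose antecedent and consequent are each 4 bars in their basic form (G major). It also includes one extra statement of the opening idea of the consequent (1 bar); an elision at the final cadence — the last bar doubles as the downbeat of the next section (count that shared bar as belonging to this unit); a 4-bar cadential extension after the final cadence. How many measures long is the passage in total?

Basic parallel period: 4 + 4 = 8 bars.
8 (basic form) + 1 (extra statement) + 4 (cadential extension) = 13.
The elision shares a bar with the next section but does not change this unit's count.

13 measures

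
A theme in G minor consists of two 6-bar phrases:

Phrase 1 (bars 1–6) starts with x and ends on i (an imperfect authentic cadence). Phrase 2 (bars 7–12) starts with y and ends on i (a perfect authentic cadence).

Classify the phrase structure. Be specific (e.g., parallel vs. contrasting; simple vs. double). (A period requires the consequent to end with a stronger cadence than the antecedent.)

Phrase 1 ends with an imperfect authentic cadence (weaker) and phrase 2 with a perfect authentic cadence (stronger): antecedent + consequent = a period.
The two phrases open with different material (x / y), so the period is contrasting.

contrasting period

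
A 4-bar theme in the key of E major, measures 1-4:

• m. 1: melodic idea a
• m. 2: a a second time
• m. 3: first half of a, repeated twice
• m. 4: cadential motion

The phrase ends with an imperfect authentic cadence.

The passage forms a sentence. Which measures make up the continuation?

After the presentation (bars 1–2), the continuation covers the fragmentation through the cadence: measures 3–4.

measures 3–4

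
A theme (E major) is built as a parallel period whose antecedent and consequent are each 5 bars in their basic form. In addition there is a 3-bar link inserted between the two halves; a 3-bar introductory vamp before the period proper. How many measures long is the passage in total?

16 measures

Basic parallel period: 5 + 5 = 10 bars.
10 (basic form) + 3 (link) + 3 (introduction) = 16.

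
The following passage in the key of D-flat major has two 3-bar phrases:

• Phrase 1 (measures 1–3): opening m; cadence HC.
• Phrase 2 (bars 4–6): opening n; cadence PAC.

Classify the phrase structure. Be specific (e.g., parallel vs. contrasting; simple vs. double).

contrasting period

Phrase 1 ends with a half cadence (weaker) and phrase 2 with a perfect authentic cadence (stronger): antecedent + consequent = a period.
The two phrases open with different material (m / n), so the period is contrasting.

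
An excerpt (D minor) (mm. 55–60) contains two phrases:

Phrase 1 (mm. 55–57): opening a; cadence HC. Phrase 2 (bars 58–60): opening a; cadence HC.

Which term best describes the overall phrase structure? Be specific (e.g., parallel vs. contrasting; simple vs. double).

Both phrases have the same opening (a) and the same cadence (half cadence): the second is a restatement, not a consequent, so this is a repeated phrase rather than a period.

repeated phrase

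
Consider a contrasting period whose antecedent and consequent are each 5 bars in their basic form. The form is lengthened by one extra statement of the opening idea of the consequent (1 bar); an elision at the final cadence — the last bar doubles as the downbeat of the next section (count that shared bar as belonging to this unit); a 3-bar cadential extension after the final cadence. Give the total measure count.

14 measures

Basic contrasting period: 5 + 5 = 10 bars.
10 (basic form) + 1 (extra statement) + 3 (cadential extension) = 14.
The elision shares a bar with the next section but does not change this unit's count.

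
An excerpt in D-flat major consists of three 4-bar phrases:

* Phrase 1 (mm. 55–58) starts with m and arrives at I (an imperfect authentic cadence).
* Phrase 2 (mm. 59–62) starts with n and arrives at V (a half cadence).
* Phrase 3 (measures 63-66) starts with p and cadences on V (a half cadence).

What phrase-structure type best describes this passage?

The final phrase closes with a half cadence, which is not stronger than the preceding half cadence; the 3 phrases lack an overall antecedent–consequent design and so form a phrase group.

phrase group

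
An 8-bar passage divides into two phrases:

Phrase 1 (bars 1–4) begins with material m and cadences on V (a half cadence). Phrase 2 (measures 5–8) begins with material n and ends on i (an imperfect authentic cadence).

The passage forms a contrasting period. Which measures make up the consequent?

measures 5–8

The antecedent is the phrase ending with the weaker cadence (half cadence, phrase 1) and the consequent the one ending more conclusively (imperfect authentic cadence, phrase 2); the consequent is mm. 5–8.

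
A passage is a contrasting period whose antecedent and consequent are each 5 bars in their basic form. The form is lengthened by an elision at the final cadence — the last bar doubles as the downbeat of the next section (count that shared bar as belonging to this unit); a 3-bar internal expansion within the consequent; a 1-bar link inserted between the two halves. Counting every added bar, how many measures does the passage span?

Basic contrasting period: 5 + 5 = 10 bars.
10 (basic form) + 3 (internal expansion) + 1 (link) = 14.
The elision shares a bar with the next section but does not change this unit's count.

14 measures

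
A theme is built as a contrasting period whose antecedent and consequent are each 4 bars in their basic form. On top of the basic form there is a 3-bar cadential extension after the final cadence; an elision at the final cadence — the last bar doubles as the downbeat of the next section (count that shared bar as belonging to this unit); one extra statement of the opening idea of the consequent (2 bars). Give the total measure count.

13 measures

Basic contrasting period: 4 + 4 = 8 bars.
8 (basic form) + 3 (cadential extension) + 2 (extra statement) = 13.
The elision shares a bar with the next section but does not change this unit's count.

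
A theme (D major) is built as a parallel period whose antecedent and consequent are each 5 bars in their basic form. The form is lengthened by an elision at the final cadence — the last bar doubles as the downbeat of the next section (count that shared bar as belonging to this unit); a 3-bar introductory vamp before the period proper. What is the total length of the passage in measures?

13 measures

Basic parallel period: 5 + 5 = 10 bars.
10 (basic form) + 3 (introduction) = 13.
The elision shares a bar with the next section but does not change this unit's count.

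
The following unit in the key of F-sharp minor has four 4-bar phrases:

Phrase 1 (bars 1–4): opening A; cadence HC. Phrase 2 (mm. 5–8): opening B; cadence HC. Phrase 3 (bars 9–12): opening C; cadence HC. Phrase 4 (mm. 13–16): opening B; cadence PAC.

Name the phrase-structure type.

Four phrases in two halves: the first half (measures 1-8) ends with a half cadence, the second (mm. 9–16) with a perfect authentic cadence — a large antecedent–consequent pair, i.e. a double period.
Phrase 3 begins with different material from phrase 1, making it contrasting.

contrasting double period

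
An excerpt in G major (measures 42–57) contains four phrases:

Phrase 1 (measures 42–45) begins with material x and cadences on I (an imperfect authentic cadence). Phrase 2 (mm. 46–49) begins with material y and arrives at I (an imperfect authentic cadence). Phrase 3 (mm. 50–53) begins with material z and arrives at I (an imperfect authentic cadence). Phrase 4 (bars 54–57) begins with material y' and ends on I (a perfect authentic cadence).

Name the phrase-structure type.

Four phrases in two halves: the first half (bars 42-49) ends with an imperfect authentic cadence, the second (mm. 50–57) with a perfect authentic cadence — a large antecedent–consequent pair, i.e. a double period.
Phrase 3 begins with different material from phrase 1, making it contrasting.

contrasting double period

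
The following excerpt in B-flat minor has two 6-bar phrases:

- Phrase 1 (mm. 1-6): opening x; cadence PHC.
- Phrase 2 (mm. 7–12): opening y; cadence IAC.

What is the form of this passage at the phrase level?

contrasting period

Phrase 1 ends with a Phrygian half cadence (weaker) and phrase 2 with an imperfect authentic cadence (stronger): antecedent + consequent = a period.
The two phrases open with different material (x / y), so the period is contrasting.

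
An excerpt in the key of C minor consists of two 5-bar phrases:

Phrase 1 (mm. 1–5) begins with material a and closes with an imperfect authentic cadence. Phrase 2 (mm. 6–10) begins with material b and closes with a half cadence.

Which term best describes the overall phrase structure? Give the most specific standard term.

The second phrase closes with a half cadence, which is not stronger than the first phrase's imperfect authentic cadence; without a weak→strong cadential pair there is no antecedent–consequent relationship, so this is a phrase group rather than a period.

phrase group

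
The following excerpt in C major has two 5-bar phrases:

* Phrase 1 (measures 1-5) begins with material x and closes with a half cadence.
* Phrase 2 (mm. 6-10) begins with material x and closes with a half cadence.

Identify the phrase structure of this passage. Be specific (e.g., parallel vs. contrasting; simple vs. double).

Both phrases have the same opening (x) and the same cadence (half cadence): the second is a restatement, not a consequent, so this is a repeated phrase rather than a period.

repeated phrase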